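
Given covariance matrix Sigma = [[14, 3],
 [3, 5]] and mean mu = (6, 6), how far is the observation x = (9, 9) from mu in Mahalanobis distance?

Step 1 — centre the observation: (x - mu) = (3, 3).

Step 2 — invert Sigma. det(Sigma) = 14·5 - (3)² = 61.
  Sigma^{-1} = (1/det) · [[d, -b], [-b, a]] = [[0.082, -0.0492],
 [-0.0492, 0.2295]].

Step 3 — form the quadratic (x - mu)^T · Sigma^{-1} · (x - mu):
  Sigma^{-1} · (x - mu) = (0.0984, 0.541).
  (x - mu)^T · [Sigma^{-1} · (x - mu)] = (3)·(0.0984) + (3)·(0.541) = 1.918.

Step 4 — take square root: d = √(1.918) ≈ 1.3849.

d(x, mu) = √(1.918) ≈ 1.3849


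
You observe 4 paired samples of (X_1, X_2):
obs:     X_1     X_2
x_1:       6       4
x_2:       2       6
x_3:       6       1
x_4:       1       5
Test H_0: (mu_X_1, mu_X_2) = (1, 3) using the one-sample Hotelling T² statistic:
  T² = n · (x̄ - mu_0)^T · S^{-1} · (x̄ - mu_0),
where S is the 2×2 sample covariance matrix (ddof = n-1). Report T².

Step 1 — sample mean vector:
  mean(X_1) = (6 + 2 + 6 + 1) / 4 = 15/4 = 3.75
  mean(X_2) = (4 + 6 + 1 + 5) / 4 = 16/4 = 4
  x̄ = (3.75, 4),  deviation x̄ - mu_0 = (3.75, 4) - (1, 3) = (2.75, 1).

Step 2 — sample covariance matrix, S[i,j] = (1/(n-1)) · Σ_k (x_{k,i} - mean_i) · (x_{k,j} - mean_j), divisor n-1 = 3:
  S[X_1,X_1] = ((2.25)·(2.25) + (-1.75)·(-1.75) + (2.25)·(2.25) + (-2.75)·(-2.75)) / 3 = 20.75/3 = 6.9167
  S[X_1,X_2] = ((2.25)·(0) + (-1.75)·(2) + (2.25)·(-3) + (-2.75)·(1)) / 3 = -13/3 = -4.3333
  S[X_2,X_2] = ((0)·(0) + (2)·(2) + (-3)·(-3) + (1)·(1)) / 3 = 14/3 = 4.6667
  S = [[6.9167, -4.3333],
 [-4.3333, 4.6667]].

Step 3 — invert S. det(S) = 6.9167·4.6667 - (-4.3333)² = 13.5.
  S^{-1} = (1/det) · [[d, -b], [-b, a]] = [[0.3457, 0.321],
 [0.321, 0.5123]].

Step 4 — quadratic form (x̄ - mu_0)^T · S^{-1} · (x̄ - mu_0):
  S^{-1} · (x̄ - mu_0) = (1.2716, 1.3951),
  (x̄ - mu_0)^T · [...] = (2.75)·(1.2716) + (1)·(1.3951) = 4.892.

Step 5 — scale by n: T² = 4 · 4.892 = 19.5679.

T² ≈ 19.5679


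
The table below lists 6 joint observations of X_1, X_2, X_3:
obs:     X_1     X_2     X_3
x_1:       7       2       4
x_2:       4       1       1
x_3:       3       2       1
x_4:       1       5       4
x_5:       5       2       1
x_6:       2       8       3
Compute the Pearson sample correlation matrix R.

Step 1 — column means:
  mean(X_1) = (7 + 4 + 3 + 1 + 5 + 2) / 6 = 22/6 = 3.6667
  mean(X_2) = (2 + 1 + 2 + 5 + 2 + 8) / 6 = 20/6 = 3.3333
  mean(X_3) = (4 + 1 + 1 + 4 + 1 + 3) / 6 = 14/6 = 2.3333

Step 2 — sample variances and covariances s[i,j] = (1/(n-1)) · Σ_k (x_{k,i} - mean_i) · (x_{k,j} - mean_j), with n-1 = 5:
  s[X_1,X_1] = ((3.3333)·(3.3333) + (0.3333)·(0.3333) + (-0.6667)·(-0.6667) + (-2.6667)·(-2.6667) + (1.3333)·(1.3333) + (-1.6667)·(-1.6667)) / 5 = 23.3333/5 = 4.6667
  s[X_1,X_2] = ((3.3333)·(-1.3333) + (0.3333)·(-2.3333) + (-0.6667)·(-1.3333) + (-2.6667)·(1.6667) + (1.3333)·(-1.3333) + (-1.6667)·(4.6667)) / 5 = -18.3333/5 = -3.6667
  s[X_1,X_3] = ((3.3333)·(1.6667) + (0.3333)·(-1.3333) + (-0.6667)·(-1.3333) + (-2.6667)·(1.6667) + (1.3333)·(-1.3333) + (-1.6667)·(0.6667)) / 5 = -1.3333/5 = -0.2667
  s[X_2,X_2] = ((-1.3333)·(-1.3333) + (-2.3333)·(-2.3333) + (-1.3333)·(-1.3333) + (1.6667)·(1.6667) + (-1.3333)·(-1.3333) + (4.6667)·(4.6667)) / 5 = 35.3333/5 = 7.0667
  s[X_2,X_3] = ((-1.3333)·(1.6667) + (-2.3333)·(-1.3333) + (-1.3333)·(-1.3333) + (1.6667)·(1.6667) + (-1.3333)·(-1.3333) + (4.6667)·(0.6667)) / 5 = 10.3333/5 = 2.0667
  s[X_3,X_3] = ((1.6667)·(1.6667) + (-1.3333)·(-1.3333) + (-1.3333)·(-1.3333) + (1.6667)·(1.6667) + (-1.3333)·(-1.3333) + (0.6667)·(0.6667)) / 5 = 11.3333/5 = 2.2667
  Sample standard deviations s_i = √(s[i,i]):
  s(X_1) = √(4.6667) = 2.1602
  s(X_2) = √(7.0667) = 2.6583
  s(X_3) = √(2.2667) = 1.5055

Step 3 — r_{ij} = s_{ij} / (s_i · s_j):
  r[X_1,X_1] = 1 (diagonal).
  r[X_1,X_2] = -3.6667 / (2.1602 · 2.6583) = -3.6667 / 5.7426 = -0.6385
  r[X_1,X_3] = -0.2667 / (2.1602 · 1.5055) = -0.2667 / 3.2523 = -0.082
  r[X_2,X_2] = 1 (diagonal).
  r[X_2,X_3] = 2.0667 / (2.6583 · 1.5055) = 2.0667 / 4.0022 = 0.5164
  r[X_3,X_3] = 1 (diagonal).

R is symmetric with unit diagonal. Assembling:

R = [[1, -0.6385, -0.082],
 [-0.6385, 1, 0.5164],
 [-0.082, 0.5164, 1]]


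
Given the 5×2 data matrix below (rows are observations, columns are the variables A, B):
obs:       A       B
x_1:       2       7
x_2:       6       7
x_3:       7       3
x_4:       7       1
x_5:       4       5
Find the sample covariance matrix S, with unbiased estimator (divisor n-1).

Step 1 — column means:
  mean(A) = (2 + 6 + 7 + 7 + 4) / 5 = 26/5 = 5.2
  mean(B) = (7 + 7 + 3 + 1 + 5) / 5 = 23/5 = 4.6

Step 2 — sample covariance S[i,j] = (1/(n-1)) · Σ_k (x_{k,i} - mean_i) · (x_{k,j} - mean_j), with n-1 = 4.
  S[A,A] = ((-3.2)·(-3.2) + (0.8)·(0.8) + (1.8)·(1.8) + (1.8)·(1.8) + (-1.2)·(-1.2)) / 4 = 18.8/4 = 4.7
  S[A,B] = ((-3.2)·(2.4) + (0.8)·(2.4) + (1.8)·(-1.6) + (1.8)·(-3.6) + (-1.2)·(0.4)) / 4 = -15.6/4 = -3.9
  S[B,B] = ((2.4)·(2.4) + (2.4)·(2.4) + (-1.6)·(-1.6) + (-3.6)·(-3.6) + (0.4)·(0.4)) / 4 = 27.2/4 = 6.8

S is symmetric (S[j,i] = S[i,j]). Assembling:

S = [[4.7, -3.9],
 [-3.9, 6.8]]


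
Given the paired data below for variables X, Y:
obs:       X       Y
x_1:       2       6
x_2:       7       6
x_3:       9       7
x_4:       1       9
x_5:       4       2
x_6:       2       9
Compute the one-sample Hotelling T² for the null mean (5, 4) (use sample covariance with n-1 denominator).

Step 1 — sample mean vector:
  mean(X) = (2 + 7 + 9 + 1 + 4 + 2) / 6 = 25/6 = 4.1667
  mean(Y) = (6 + 6 + 7 + 9 + 2 + 9) / 6 = 39/6 = 6.5
  x̄ = (4.1667, 6.5),  deviation x̄ - mu_0 = (4.1667, 6.5) - (5, 4) = (-0.8333, 2.5).

Step 2 — sample covariance matrix, S[i,j] = (1/(n-1)) · Σ_k (x_{k,i} - mean_i) · (x_{k,j} - mean_j), divisor n-1 = 5:
  S[X,X] = ((-2.1667)·(-2.1667) + (2.8333)·(2.8333) + (4.8333)·(4.8333) + (-3.1667)·(-3.1667) + (-0.1667)·(-0.1667) + (-2.1667)·(-2.1667)) / 5 = 50.8333/5 = 10.1667
  S[X,Y] = ((-2.1667)·(-0.5) + (2.8333)·(-0.5) + (4.8333)·(0.5) + (-3.1667)·(2.5) + (-0.1667)·(-4.5) + (-2.1667)·(2.5)) / 5 = -10.5/5 = -2.1
  S[Y,Y] = ((-0.5)·(-0.5) + (-0.5)·(-0.5) + (0.5)·(0.5) + (2.5)·(2.5) + (-4.5)·(-4.5) + (2.5)·(2.5)) / 5 = 33.5/5 = 6.7
  S = [[10.1667, -2.1],
 [-2.1, 6.7]].

Step 3 — invert S. det(S) = 10.1667·6.7 - (-2.1)² = 63.7067.
  S^{-1} = (1/det) · [[d, -b], [-b, a]] = [[0.1052, 0.033],
 [0.033, 0.1596]].

Step 4 — quadratic form (x̄ - mu_0)^T · S^{-1} · (x̄ - mu_0):
  S^{-1} · (x̄ - mu_0) = (-0.0052, 0.3715),
  (x̄ - mu_0)^T · [...] = (-0.8333)·(-0.0052) + (2.5)·(0.3715) = 0.9331.

Step 5 — scale by n: T² = 6 · 0.9331 = 5.5986.

T² ≈ 5.5986


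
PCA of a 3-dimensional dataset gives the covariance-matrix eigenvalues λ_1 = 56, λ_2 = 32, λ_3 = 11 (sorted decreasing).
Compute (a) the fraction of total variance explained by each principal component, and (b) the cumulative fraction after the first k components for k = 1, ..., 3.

Step 1 — total variance = trace(Sigma) = Σ λ_i = 56 + 32 + 11 = 99.

Step 2 — fraction explained by component i = λ_i / Σ λ:
  PC1: 56/99 = 0.5657
  PC2: 32/99 = 0.3232
  PC3: 11/99 = 0.1111

Step 3 — cumulative fraction after k components = (λ_1 + ... + λ_k) / Σ λ:
  k = 1: 56/99 = 0.5657
  k = 2: (56 + 32)/99 = 88/99 = 0.8889
  k = 3: (56 + 32 + 11)/99 = 99/99 = 1

Summary (fraction, with percent):

explained: PC1 0.5657 (56.57%), PC2 0.3232 (32.32%), PC3 0.1111 (11.11%);  cumulative: 0.5657, 0.8889, 1


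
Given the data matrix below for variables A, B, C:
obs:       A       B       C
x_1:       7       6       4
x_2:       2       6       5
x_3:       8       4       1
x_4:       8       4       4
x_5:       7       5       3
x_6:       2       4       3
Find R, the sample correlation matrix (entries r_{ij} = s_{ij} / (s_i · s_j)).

Step 1 — column means:
  mean(A) = (7 + 2 + 8 + 8 + 7 + 2) / 6 = 34/6 = 5.6667
  mean(B) = (6 + 6 + 4 + 4 + 5 + 4) / 6 = 29/6 = 4.8333
  mean(C) = (4 + 5 + 1 + 4 + 3 + 3) / 6 = 20/6 = 3.3333

Step 2 — sample variances and covariances s[i,j] = (1/(n-1)) · Σ_k (x_{k,i} - mean_i) · (x_{k,j} - mean_j), with n-1 = 5:
  s[A,A] = ((1.3333)·(1.3333) + (-3.6667)·(-3.6667) + (2.3333)·(2.3333) + (2.3333)·(2.3333) + (1.3333)·(1.3333) + (-3.6667)·(-3.6667)) / 5 = 41.3333/5 = 8.2667
  s[A,B] = ((1.3333)·(1.1667) + (-3.6667)·(1.1667) + (2.3333)·(-0.8333) + (2.3333)·(-0.8333) + (1.3333)·(0.1667) + (-3.6667)·(-0.8333)) / 5 = -3.3333/5 = -0.6667
  s[A,C] = ((1.3333)·(0.6667) + (-3.6667)·(1.6667) + (2.3333)·(-2.3333) + (2.3333)·(0.6667) + (1.3333)·(-0.3333) + (-3.6667)·(-0.3333)) / 5 = -8.3333/5 = -1.6667
  s[B,B] = ((1.1667)·(1.1667) + (1.1667)·(1.1667) + (-0.8333)·(-0.8333) + (-0.8333)·(-0.8333) + (0.1667)·(0.1667) + (-0.8333)·(-0.8333)) / 5 = 4.8333/5 = 0.9667
  s[B,C] = ((1.1667)·(0.6667) + (1.1667)·(1.6667) + (-0.8333)·(-2.3333) + (-0.8333)·(0.6667) + (0.1667)·(-0.3333) + (-0.8333)·(-0.3333)) / 5 = 4.3333/5 = 0.8667
  s[C,C] = ((0.6667)·(0.6667) + (1.6667)·(1.6667) + (-2.3333)·(-2.3333) + (0.6667)·(0.6667) + (-0.3333)·(-0.3333) + (-0.3333)·(-0.3333)) / 5 = 9.3333/5 = 1.8667
  Sample standard deviations s_i = √(s[i,i]):
  s(A) = √(8.2667) = 2.8752
  s(B) = √(0.9667) = 0.9832
  s(C) = √(1.8667) = 1.3663

Step 3 — r_{ij} = s_{ij} / (s_i · s_j):
  r[A,A] = 1 (diagonal).
  r[A,B] = -0.6667 / (2.8752 · 0.9832) = -0.6667 / 2.8269 = -0.2358
  r[A,C] = -1.6667 / (2.8752 · 1.3663) = -1.6667 / 3.9282 = -0.4243
  r[B,B] = 1 (diagonal).
  r[B,C] = 0.8667 / (0.9832 · 1.3663) = 0.8667 / 1.3433 = 0.6452
  r[C,C] = 1 (diagonal).

R is symmetric with unit diagonal. Assembling:

R = [[1, -0.2358, -0.4243],
 [-0.2358, 1, 0.6452],
 [-0.4243, 0.6452, 1]]


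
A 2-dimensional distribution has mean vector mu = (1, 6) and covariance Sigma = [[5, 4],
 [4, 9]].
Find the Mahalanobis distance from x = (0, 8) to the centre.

Step 1 — centre the observation: (x - mu) = (-1, 2).

Step 2 — invert Sigma. det(Sigma) = 5·9 - (4)² = 29.
  Sigma^{-1} = (1/det) · [[d, -b], [-b, a]] = [[0.3103, -0.1379],
 [-0.1379, 0.1724]].

Step 3 — form the quadratic (x - mu)^T · Sigma^{-1} · (x - mu):
  Sigma^{-1} · (x - mu) = (-0.5862, 0.4828).
  (x - mu)^T · [Sigma^{-1} · (x - mu)] = (-1)·(-0.5862) + (2)·(0.4828) = 1.5517.

Step 4 — take square root: d = √(1.5517) ≈ 1.2457.

d(x, mu) = √(1.5517) ≈ 1.2457


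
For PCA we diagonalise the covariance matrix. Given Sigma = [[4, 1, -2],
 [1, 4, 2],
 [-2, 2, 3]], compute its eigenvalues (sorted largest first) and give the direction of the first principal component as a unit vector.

Step 1 — characteristic polynomial p(λ) = det(λI - Sigma) = λ³ - tr·λ² + c_1·λ - det, where tr = trace, c_1 = sum of the principal 2×2 minors, det = det(Sigma):
  tr = 4 + 4 + 3 = 11,
  c_1 = (4·4 - (1)²) + (4·3 - (-2)²) + (4·3 - (2)²) = 15 + 8 + 8 = 31,
  det = 4·(4·3 - (2)²) - (1)·((1)·3 - (2)·(-2)) + (-2)·((1)·(2) - 4·(-2)) = 4·(8) - (1)·(7) + (-2)·(10) = 5.
  So p(λ) = λ³ - 11λ² + 31λ - 5.
Step 2 — look for an integer root (rational root theorem: any rational root is an integer divisor of 5). Testing λ = 5:
  p(5) = 125 - 275 + 155 - 5 = 0  ✓
  Dividing out (λ - 5): p(λ) = (λ - 5)(λ² - 6λ + 1).
Step 3 — remaining eigenvalues from the quadratic λ² - 6λ + 1 = 0:
  Δ = 6² - 4·1 = 36 - 4 = 32,  λ = (6 ± √32)/2 = (6 ± 5.6569)/2 ≈ 5.8284 or 0.1716.
  Sorted: λ_1 = 5.8284,  λ_2 = 5,  λ_3 = 0.1716  (check: sum = 11 = tr ✓).

Step 4 — unit eigenvector for λ_1 ≈ 5.8284: v spans the null space of (Sigma - λ_1 I), whose rows are
  r_1 = (-1.8284, 1, -2),  r_2 = (1, -1.8284, 2),  r_3 = (-2, 2, -2.8284).
  v is orthogonal to every row, so take v ∝ r_1 × r_2 = ((1)·(2) - (-2)·(-1.8284), (-2)·(1) - (-1.8284)·(2), (-1.8284)·(-1.8284) - (1)·(1)) ≈ (-1.6569, 1.6569, 2.3431).
  Rescale (multiply by -1 so the first nonzero entry is positive): u = (1.6569, -1.6569, -2.3431).
  ||u|| = √((1.6569)² + (-1.6569)² + (-2.3431)²) = √(10.9807) ≈ 3.3137,  v_1 = u/||u|| ≈ (0.5, -0.5, -0.7071) (||v_1|| = 1).

λ_1 = 5.8284,  λ_2 = 5,  λ_3 = 0.1716;  v_1 ≈ (0.5, -0.5, -0.7071)


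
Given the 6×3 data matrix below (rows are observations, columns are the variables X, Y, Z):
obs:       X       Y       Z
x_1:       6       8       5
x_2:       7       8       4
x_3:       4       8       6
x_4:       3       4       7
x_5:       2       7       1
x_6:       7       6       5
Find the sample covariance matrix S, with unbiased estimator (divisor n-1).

Step 1 — column means:
  mean(X) = (6 + 7 + 4 + 3 + 2 + 7) / 6 = 29/6 = 4.8333
  mean(Y) = (8 + 8 + 8 + 4 + 7 + 6) / 6 = 41/6 = 6.8333
  mean(Z) = (5 + 4 + 6 + 7 + 1 + 5) / 6 = 28/6 = 4.6667

Step 2 — sample covariance S[i,j] = (1/(n-1)) · Σ_k (x_{k,i} - mean_i) · (x_{k,j} - mean_j), with n-1 = 5.
  S[X,X] = ((1.1667)·(1.1667) + (2.1667)·(2.1667) + (-0.8333)·(-0.8333) + (-1.8333)·(-1.8333) + (-2.8333)·(-2.8333) + (2.1667)·(2.1667)) / 5 = 22.8333/5 = 4.5667
  S[X,Y] = ((1.1667)·(1.1667) + (2.1667)·(1.1667) + (-0.8333)·(1.1667) + (-1.8333)·(-2.8333) + (-2.8333)·(0.1667) + (2.1667)·(-0.8333)) / 5 = 5.8333/5 = 1.1667
  S[X,Z] = ((1.1667)·(0.3333) + (2.1667)·(-0.6667) + (-0.8333)·(1.3333) + (-1.8333)·(2.3333) + (-2.8333)·(-3.6667) + (2.1667)·(0.3333)) / 5 = 4.6667/5 = 0.9333
  S[Y,Y] = ((1.1667)·(1.1667) + (1.1667)·(1.1667) + (1.1667)·(1.1667) + (-2.8333)·(-2.8333) + (0.1667)·(0.1667) + (-0.8333)·(-0.8333)) / 5 = 12.8333/5 = 2.5667
  S[Y,Z] = ((1.1667)·(0.3333) + (1.1667)·(-0.6667) + (1.1667)·(1.3333) + (-2.8333)·(2.3333) + (0.1667)·(-3.6667) + (-0.8333)·(0.3333)) / 5 = -6.3333/5 = -1.2667
  S[Z,Z] = ((0.3333)·(0.3333) + (-0.6667)·(-0.6667) + (1.3333)·(1.3333) + (2.3333)·(2.3333) + (-3.6667)·(-3.6667) + (0.3333)·(0.3333)) / 5 = 21.3333/5 = 4.2667

S is symmetric (S[j,i] = S[i,j]). Assembling:

S = [[4.5667, 1.1667, 0.9333],
 [1.1667, 2.5667, -1.2667],
 [0.9333, -1.2667, 4.2667]]


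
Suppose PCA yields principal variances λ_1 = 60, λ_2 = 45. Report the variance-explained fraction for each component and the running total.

Step 1 — total variance = trace(Sigma) = Σ λ_i = 60 + 45 = 105.

Step 2 — fraction explained by component i = λ_i / Σ λ:
  PC1: 60/105 = 0.5714
  PC2: 45/105 = 0.4286

Step 3 — cumulative fraction after k components = (λ_1 + ... + λ_k) / Σ λ:
  k = 1: 60/105 = 0.5714
  k = 2: (60 + 45)/105 = 105/105 = 1

Summary (fraction, with percent):

explained: PC1 0.5714 (57.14%), PC2 0.4286 (42.86%);  cumulative: 0.5714, 1


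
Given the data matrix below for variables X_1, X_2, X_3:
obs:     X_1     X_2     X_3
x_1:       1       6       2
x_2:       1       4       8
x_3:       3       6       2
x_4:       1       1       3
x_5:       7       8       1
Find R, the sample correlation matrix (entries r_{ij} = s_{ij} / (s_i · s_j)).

Step 1 — column means:
  mean(X_1) = (1 + 1 + 3 + 1 + 7) / 5 = 13/5 = 2.6
  mean(X_2) = (6 + 4 + 6 + 1 + 8) / 5 = 25/5 = 5
  mean(X_3) = (2 + 8 + 2 + 3 + 1) / 5 = 16/5 = 3.2

Step 2 — sample variances and covariances s[i,j] = (1/(n-1)) · Σ_k (x_{k,i} - mean_i) · (x_{k,j} - mean_j), with n-1 = 4:
  s[X_1,X_1] = ((-1.6)·(-1.6) + (-1.6)·(-1.6) + (0.4)·(0.4) + (-1.6)·(-1.6) + (4.4)·(4.4)) / 4 = 27.2/4 = 6.8
  s[X_1,X_2] = ((-1.6)·(1) + (-1.6)·(-1) + (0.4)·(1) + (-1.6)·(-4) + (4.4)·(3)) / 4 = 20/4 = 5
  s[X_1,X_3] = ((-1.6)·(-1.2) + (-1.6)·(4.8) + (0.4)·(-1.2) + (-1.6)·(-0.2) + (4.4)·(-2.2)) / 4 = -15.6/4 = -3.9
  s[X_2,X_2] = ((1)·(1) + (-1)·(-1) + (1)·(1) + (-4)·(-4) + (3)·(3)) / 4 = 28/4 = 7
  s[X_2,X_3] = ((1)·(-1.2) + (-1)·(4.8) + (1)·(-1.2) + (-4)·(-0.2) + (3)·(-2.2)) / 4 = -13/4 = -3.25
  s[X_3,X_3] = ((-1.2)·(-1.2) + (4.8)·(4.8) + (-1.2)·(-1.2) + (-0.2)·(-0.2) + (-2.2)·(-2.2)) / 4 = 30.8/4 = 7.7
  Sample standard deviations s_i = √(s[i,i]):
  s(X_1) = √(6.8) = 2.6077
  s(X_2) = √(7) = 2.6458
  s(X_3) = √(7.7) = 2.7749

Step 3 — r_{ij} = s_{ij} / (s_i · s_j):
  r[X_1,X_1] = 1 (diagonal).
  r[X_1,X_2] = 5 / (2.6077 · 2.6458) = 5 / 6.8993 = 0.7247
  r[X_1,X_3] = -3.9 / (2.6077 · 2.7749) = -3.9 / 7.236 = -0.539
  r[X_2,X_2] = 1 (diagonal).
  r[X_2,X_3] = -3.25 / (2.6458 · 2.7749) = -3.25 / 7.3417 = -0.4427
  r[X_3,X_3] = 1 (diagonal).

R is symmetric with unit diagonal. Assembling:

R = [[1, 0.7247, -0.539],
 [0.7247, 1, -0.4427],
 [-0.539, -0.4427, 1]]


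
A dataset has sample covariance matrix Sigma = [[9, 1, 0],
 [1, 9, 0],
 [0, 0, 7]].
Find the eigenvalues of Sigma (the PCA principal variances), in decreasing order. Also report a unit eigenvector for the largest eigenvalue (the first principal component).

Step 1 — characteristic polynomial p(λ) = det(λI - Sigma) = λ³ - tr·λ² + c_1·λ - det, where tr = trace, c_1 = sum of the principal 2×2 minors, det = det(Sigma):
  tr = 9 + 9 + 7 = 25,
  c_1 = (9·9 - (1)²) + (9·7 - (0)²) + (9·7 - (0)²) = 80 + 63 + 63 = 206,
  det = 9·(9·7 - (0)²) - (1)·((1)·7 - (0)·(0)) + (0)·((1)·(0) - 9·(0)) = 9·(63) - (1)·(7) + (0)·(0) = 560.
  So p(λ) = λ³ - 25λ² + 206λ - 560.
Step 2 — look for an integer root (rational root theorem: any rational root is an integer divisor of 560). Testing λ = 7:
  p(7) = 343 - 1225 + 1442 - 560 = 0  ✓
  Dividing out (λ - 7): p(λ) = (λ - 7)(λ² - 18λ + 80).
Step 3 — remaining eigenvalues from the quadratic λ² - 18λ + 80 = 0:
  Δ = 18² - 4·80 = 324 - 320 = 4,  λ = (18 ± √4)/2 = (18 ± 2)/2 = 10 or 8.
  Sorted: λ_1 = 10,  λ_2 = 8,  λ_3 = 7  (check: sum = 25 = tr ✓).

Step 4 — unit eigenvector for λ_1 = 10: v spans the null space of (Sigma - λ_1 I), whose rows are
  r_1 = (-1, 1, 0),  r_2 = (1, -1, 0),  r_3 = (0, 0, -3).
  v is orthogonal to every row, so take v ∝ r_1 × r_3 = ((1)·(-3) - (0)·(0), (0)·(0) - (-1)·(-3), (-1)·(0) - (1)·(0)) = (-3, -3, 0).
  Rescale (divide by 3; multiply by -1 so the first nonzero entry is positive): u = (1, 1, 0).
  ||u|| = √((1)² + (1)² + (0)²) = √(2) ≈ 1.4142,  v_1 = u/||u|| ≈ (0.7071, 0.7071, 0) (||v_1|| = 1).

λ_1 = 10,  λ_2 = 8,  λ_3 = 7;  v_1 ≈ (0.7071, 0.7071, 0)


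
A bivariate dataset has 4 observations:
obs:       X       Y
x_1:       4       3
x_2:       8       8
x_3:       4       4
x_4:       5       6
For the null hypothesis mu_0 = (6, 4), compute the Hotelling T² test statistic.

Step 1 — sample mean vector:
  mean(X) = (4 + 8 + 4 + 5) / 4 = 21/4 = 5.25
  mean(Y) = (3 + 8 + 4 + 6) / 4 = 21/4 = 5.25
  x̄ = (5.25, 5.25),  deviation x̄ - mu_0 = (5.25, 5.25) - (6, 4) = (-0.75, 1.25).

Step 2 — sample covariance matrix, S[i,j] = (1/(n-1)) · Σ_k (x_{k,i} - mean_i) · (x_{k,j} - mean_j), divisor n-1 = 3:
  S[X,X] = ((-1.25)·(-1.25) + (2.75)·(2.75) + (-1.25)·(-1.25) + (-0.25)·(-0.25)) / 3 = 10.75/3 = 3.5833
  S[X,Y] = ((-1.25)·(-2.25) + (2.75)·(2.75) + (-1.25)·(-1.25) + (-0.25)·(0.75)) / 3 = 11.75/3 = 3.9167
  S[Y,Y] = ((-2.25)·(-2.25) + (2.75)·(2.75) + (-1.25)·(-1.25) + (0.75)·(0.75)) / 3 = 14.75/3 = 4.9167
  S = [[3.5833, 3.9167],
 [3.9167, 4.9167]].

Step 3 — invert S. det(S) = 3.5833·4.9167 - (3.9167)² = 2.2778.
  S^{-1} = (1/det) · [[d, -b], [-b, a]] = [[2.1585, -1.7195],
 [-1.7195, 1.5732]].

Step 4 — quadratic form (x̄ - mu_0)^T · S^{-1} · (x̄ - mu_0):
  S^{-1} · (x̄ - mu_0) = (-3.7683, 3.2561),
  (x̄ - mu_0)^T · [...] = (-0.75)·(-3.7683) + (1.25)·(3.2561) = 6.8963.

Step 5 — scale by n: T² = 4 · 6.8963 = 27.5854.

T² ≈ 27.5854


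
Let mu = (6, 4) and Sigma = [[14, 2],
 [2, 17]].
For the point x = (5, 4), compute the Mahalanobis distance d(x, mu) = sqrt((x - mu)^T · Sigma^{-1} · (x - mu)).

Step 1 — centre the observation: (x - mu) = (-1, 0).

Step 2 — invert Sigma. det(Sigma) = 14·17 - (2)² = 234.
  Sigma^{-1} = (1/det) · [[d, -b], [-b, a]] = [[0.0726, -0.0085],
 [-0.0085, 0.0598]].

Step 3 — form the quadratic (x - mu)^T · Sigma^{-1} · (x - mu):
  Sigma^{-1} · (x - mu) = (-0.0726, 0.0085).
  (x - mu)^T · [Sigma^{-1} · (x - mu)] = (-1)·(-0.0726) + (0)·(0.0085) = 0.0726.

Step 4 — take square root: d = √(0.0726) ≈ 0.2695.

d(x, mu) = √(0.0726) ≈ 0.2695


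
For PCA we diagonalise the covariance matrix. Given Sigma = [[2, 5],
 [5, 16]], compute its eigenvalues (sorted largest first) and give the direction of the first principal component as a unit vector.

Step 1 — characteristic polynomial of 2×2 Sigma:
  det(Sigma - λI) = λ² - trace · λ + det = 0.
  trace = 2 + 16 = 18, det = 2·16 - (5)² = 7.
Step 2 — discriminant:
  Δ = trace² - 4·det = 324 - 28 = 296.
Step 3 — eigenvalues:
  λ = (trace ± √Δ)/2 = (18 ± 17.2047)/2,
  λ_1 = 17.6023,  λ_2 = 0.3977.

Step 4 — unit eigenvector for λ_1: solve (Sigma - λ_1 I)v = 0. First row:
  (2 - 17.6023)·v_x + (5)·v_y = 0, i.e. (-15.6023)·v_x + (5)·v_y = 0,
  so v ∝ (b, λ_1 - a) = (5, 15.6023) = u.
  ||u|| = √((5)² + (15.6023)²) = √(268.4326) ≈ 16.3839,
  v_1 = u/||u|| ≈ (0.3052, 0.9523) (||v_1|| = 1).

λ_1 = 17.6023,  λ_2 = 0.3977;  v_1 ≈ (0.3052, 0.9523)


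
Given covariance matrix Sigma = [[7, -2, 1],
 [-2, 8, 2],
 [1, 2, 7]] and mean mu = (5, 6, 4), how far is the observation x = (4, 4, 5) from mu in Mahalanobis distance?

Step 1 — centre the observation: (x - mu) = (-1, -2, 1).

Step 2 — invert Sigma (cofactor / det for 3×3, or solve directly):
  Sigma^{-1} = [[0.1625, 0.05, -0.0375],
 [0.05, 0.15, -0.05],
 [-0.0375, -0.05, 0.1625]].

Step 3 — form the quadratic (x - mu)^T · Sigma^{-1} · (x - mu):
  Sigma^{-1} · (x - mu) = (-0.3, -0.4, 0.3).
  (x - mu)^T · [Sigma^{-1} · (x - mu)] = (-1)·(-0.3) + (-2)·(-0.4) + (1)·(0.3) = 1.4.

Step 4 — take square root: d = √(1.4) ≈ 1.1832.

d(x, mu) = √(1.4) ≈ 1.1832


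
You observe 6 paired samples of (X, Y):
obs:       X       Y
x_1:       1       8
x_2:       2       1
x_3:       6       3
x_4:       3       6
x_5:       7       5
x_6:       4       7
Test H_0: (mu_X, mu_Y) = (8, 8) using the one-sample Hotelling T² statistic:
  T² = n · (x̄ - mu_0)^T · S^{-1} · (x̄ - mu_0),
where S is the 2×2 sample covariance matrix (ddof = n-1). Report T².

Step 1 — sample mean vector:
  mean(X) = (1 + 2 + 6 + 3 + 7 + 4) / 6 = 23/6 = 3.8333
  mean(Y) = (8 + 1 + 3 + 6 + 5 + 7) / 6 = 30/6 = 5
  x̄ = (3.8333, 5),  deviation x̄ - mu_0 = (3.8333, 5) - (8, 8) = (-4.1667, -3).

Step 2 — sample covariance matrix, S[i,j] = (1/(n-1)) · Σ_k (x_{k,i} - mean_i) · (x_{k,j} - mean_j), divisor n-1 = 5:
  S[X,X] = ((-2.8333)·(-2.8333) + (-1.8333)·(-1.8333) + (2.1667)·(2.1667) + (-0.8333)·(-0.8333) + (3.1667)·(3.1667) + (0.1667)·(0.1667)) / 5 = 26.8333/5 = 5.3667
  S[X,Y] = ((-2.8333)·(3) + (-1.8333)·(-4) + (2.1667)·(-2) + (-0.8333)·(1) + (3.1667)·(0) + (0.1667)·(2)) / 5 = -6/5 = -1.2
  S[Y,Y] = ((3)·(3) + (-4)·(-4) + (-2)·(-2) + (1)·(1) + (0)·(0) + (2)·(2)) / 5 = 34/5 = 6.8
  S = [[5.3667, -1.2],
 [-1.2, 6.8]].

Step 3 — invert S. det(S) = 5.3667·6.8 - (-1.2)² = 35.0533.
  S^{-1} = (1/det) · [[d, -b], [-b, a]] = [[0.194, 0.0342],
 [0.0342, 0.1531]].

Step 4 — quadratic form (x̄ - mu_0)^T · S^{-1} · (x̄ - mu_0):
  S^{-1} · (x̄ - mu_0) = (-0.911, -0.6019),
  (x̄ - mu_0)^T · [...] = (-4.1667)·(-0.911) + (-3)·(-0.6019) = 5.6016.

Step 5 — scale by n: T² = 6 · 5.6016 = 33.6097.

T² ≈ 33.6097


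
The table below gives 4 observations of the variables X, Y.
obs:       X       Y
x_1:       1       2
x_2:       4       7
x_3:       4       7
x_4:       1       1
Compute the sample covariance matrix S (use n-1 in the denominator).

Step 1 — column means:
  mean(X) = (1 + 4 + 4 + 1) / 4 = 10/4 = 2.5
  mean(Y) = (2 + 7 + 7 + 1) / 4 = 17/4 = 4.25

Step 2 — sample covariance S[i,j] = (1/(n-1)) · Σ_k (x_{k,i} - mean_i) · (x_{k,j} - mean_j), with n-1 = 3.
  S[X,X] = ((-1.5)·(-1.5) + (1.5)·(1.5) + (1.5)·(1.5) + (-1.5)·(-1.5)) / 3 = 9/3 = 3
  S[X,Y] = ((-1.5)·(-2.25) + (1.5)·(2.75) + (1.5)·(2.75) + (-1.5)·(-3.25)) / 3 = 16.5/3 = 5.5
  S[Y,Y] = ((-2.25)·(-2.25) + (2.75)·(2.75) + (2.75)·(2.75) + (-3.25)·(-3.25)) / 3 = 30.75/3 = 10.25

S is symmetric (S[j,i] = S[i,j]). Assembling:

S = [[3, 5.5],
 [5.5, 10.25]]


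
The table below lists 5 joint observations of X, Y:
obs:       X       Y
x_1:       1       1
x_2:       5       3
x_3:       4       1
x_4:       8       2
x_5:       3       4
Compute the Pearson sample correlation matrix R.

Step 1 — column means:
  mean(X) = (1 + 5 + 4 + 8 + 3) / 5 = 21/5 = 4.2
  mean(Y) = (1 + 3 + 1 + 2 + 4) / 5 = 11/5 = 2.2

Step 2 — sample variances and covariances s[i,j] = (1/(n-1)) · Σ_k (x_{k,i} - mean_i) · (x_{k,j} - mean_j), with n-1 = 4:
  s[X,X] = ((-3.2)·(-3.2) + (0.8)·(0.8) + (-0.2)·(-0.2) + (3.8)·(3.8) + (-1.2)·(-1.2)) / 4 = 26.8/4 = 6.7
  s[X,Y] = ((-3.2)·(-1.2) + (0.8)·(0.8) + (-0.2)·(-1.2) + (3.8)·(-0.2) + (-1.2)·(1.8)) / 4 = 1.8/4 = 0.45
  s[Y,Y] = ((-1.2)·(-1.2) + (0.8)·(0.8) + (-1.2)·(-1.2) + (-0.2)·(-0.2) + (1.8)·(1.8)) / 4 = 6.8/4 = 1.7
  Sample standard deviations s_i = √(s[i,i]):
  s(X) = √(6.7) = 2.5884
  s(Y) = √(1.7) = 1.3038

Step 3 — r_{ij} = s_{ij} / (s_i · s_j):
  r[X,X] = 1 (diagonal).
  r[X,Y] = 0.45 / (2.5884 · 1.3038) = 0.45 / 3.3749 = 0.1333
  r[Y,Y] = 1 (diagonal).

R is symmetric with unit diagonal. Assembling:

R = [[1, 0.1333],
 [0.1333, 1]]


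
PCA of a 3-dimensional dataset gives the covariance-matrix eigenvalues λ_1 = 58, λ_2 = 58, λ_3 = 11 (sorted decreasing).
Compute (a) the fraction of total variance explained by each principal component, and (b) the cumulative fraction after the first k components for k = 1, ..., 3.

Step 1 — total variance = trace(Sigma) = Σ λ_i = 58 + 58 + 11 = 127.

Step 2 — fraction explained by component i = λ_i / Σ λ:
  PC1: 58/127 = 0.4567
  PC2: 58/127 = 0.4567
  PC3: 11/127 = 0.0866

Step 3 — cumulative fraction after k components = (λ_1 + ... + λ_k) / Σ λ:
  k = 1: 58/127 = 0.4567
  k = 2: (58 + 58)/127 = 116/127 = 0.9134
  k = 3: (58 + 58 + 11)/127 = 127/127 = 1

Summary (fraction, with percent):

explained: PC1 0.4567 (45.67%), PC2 0.4567 (45.67%), PC3 0.0866 (8.66%);  cumulative: 0.4567, 0.9134, 1


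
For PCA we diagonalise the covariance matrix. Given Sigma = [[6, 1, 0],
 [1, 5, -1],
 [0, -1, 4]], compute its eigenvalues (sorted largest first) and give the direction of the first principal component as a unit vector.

Step 1 — characteristic polynomial p(λ) = det(λI - Sigma) = λ³ - tr·λ² + c_1·λ - det, where tr = trace, c_1 = sum of the principal 2×2 minors, det = det(Sigma):
  tr = 6 + 5 + 4 = 15,
  c_1 = (6·5 - (1)²) + (6·4 - (0)²) + (5·4 - (-1)²) = 29 + 24 + 19 = 72,
  det = 6·(5·4 - (-1)²) - (1)·((1)·4 - (-1)·(0)) + (0)·((1)·(-1) - 5·(0)) = 6·(19) - (1)·(4) + (0)·(-1) = 110.
  So p(λ) = λ³ - 15λ² + 72λ - 110.
Step 2 — look for an integer root (rational root theorem: any rational root is an integer divisor of 110). Testing λ = 5:
  p(5) = 125 - 375 + 360 - 110 = 0  ✓
  Dividing out (λ - 5): p(λ) = (λ - 5)(λ² - 10λ + 22).
Step 3 — remaining eigenvalues from the quadratic λ² - 10λ + 22 = 0:
  Δ = 10² - 4·22 = 100 - 88 = 12,  λ = (10 ± √12)/2 = (10 ± 3.4641)/2 ≈ 6.7321 or 3.2679.
  Sorted: λ_1 = 6.7321,  λ_2 = 5,  λ_3 = 3.2679  (check: sum = 15 = tr ✓).

Step 4 — unit eigenvector for λ_1 ≈ 6.7321: v spans the null space of (Sigma - λ_1 I), whose rows are
  r_1 = (-0.7321, 1, 0),  r_2 = (1, -1.7321, -1),  r_3 = (0, -1, -2.7321).
  v is orthogonal to every row, so take v ∝ r_1 × r_2 = ((1)·(-1) - (0)·(-1.7321), (0)·(1) - (-0.7321)·(-1), (-0.7321)·(-1.7321) - (1)·(1)) ≈ (-1, -0.7321, 0.2679).
  Rescale (multiply by -1 so the first nonzero entry is positive): u = (1, 0.7321, -0.2679).
  ||u|| = √((1)² + (0.7321)² + (-0.2679)²) = √(1.6077) ≈ 1.2679,  v_1 = u/||u|| ≈ (0.7887, 0.5774, -0.2113) (||v_1|| = 1).

λ_1 = 6.7321,  λ_2 = 5,  λ_3 = 3.2679;  v_1 ≈ (0.7887, 0.5774, -0.2113)


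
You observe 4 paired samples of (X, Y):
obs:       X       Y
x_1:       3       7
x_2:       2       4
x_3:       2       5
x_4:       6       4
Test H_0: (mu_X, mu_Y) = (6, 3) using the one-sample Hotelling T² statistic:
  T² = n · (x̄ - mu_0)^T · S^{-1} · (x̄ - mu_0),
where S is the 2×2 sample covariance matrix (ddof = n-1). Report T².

Step 1 — sample mean vector:
  mean(X) = (3 + 2 + 2 + 6) / 4 = 13/4 = 3.25
  mean(Y) = (7 + 4 + 5 + 4) / 4 = 20/4 = 5
  x̄ = (3.25, 5),  deviation x̄ - mu_0 = (3.25, 5) - (6, 3) = (-2.75, 2).

Step 2 — sample covariance matrix, S[i,j] = (1/(n-1)) · Σ_k (x_{k,i} - mean_i) · (x_{k,j} - mean_j), divisor n-1 = 3:
  S[X,X] = ((-0.25)·(-0.25) + (-1.25)·(-1.25) + (-1.25)·(-1.25) + (2.75)·(2.75)) / 3 = 10.75/3 = 3.5833
  S[X,Y] = ((-0.25)·(2) + (-1.25)·(-1) + (-1.25)·(0) + (2.75)·(-1)) / 3 = -2/3 = -0.6667
  S[Y,Y] = ((2)·(2) + (-1)·(-1) + (0)·(0) + (-1)·(-1)) / 3 = 6/3 = 2
  S = [[3.5833, -0.6667],
 [-0.6667, 2]].

Step 3 — invert S. det(S) = 3.5833·2 - (-0.6667)² = 6.7222.
  S^{-1} = (1/det) · [[d, -b], [-b, a]] = [[0.2975, 0.0992],
 [0.0992, 0.5331]].

Step 4 — quadratic form (x̄ - mu_0)^T · S^{-1} · (x̄ - mu_0):
  S^{-1} · (x̄ - mu_0) = (-0.6198, 0.7934),
  (x̄ - mu_0)^T · [...] = (-2.75)·(-0.6198) + (2)·(0.7934) = 3.2913.

Step 5 — scale by n: T² = 4 · 3.2913 = 13.1653.

T² ≈ 13.1653


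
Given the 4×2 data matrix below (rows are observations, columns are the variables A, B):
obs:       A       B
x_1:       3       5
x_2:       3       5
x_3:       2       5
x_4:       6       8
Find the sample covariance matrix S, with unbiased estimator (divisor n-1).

Step 1 — column means:
  mean(A) = (3 + 3 + 2 + 6) / 4 = 14/4 = 3.5
  mean(B) = (5 + 5 + 5 + 8) / 4 = 23/4 = 5.75

Step 2 — sample covariance S[i,j] = (1/(n-1)) · Σ_k (x_{k,i} - mean_i) · (x_{k,j} - mean_j), with n-1 = 3.
  S[A,A] = ((-0.5)·(-0.5) + (-0.5)·(-0.5) + (-1.5)·(-1.5) + (2.5)·(2.5)) / 3 = 9/3 = 3
  S[A,B] = ((-0.5)·(-0.75) + (-0.5)·(-0.75) + (-1.5)·(-0.75) + (2.5)·(2.25)) / 3 = 7.5/3 = 2.5
  S[B,B] = ((-0.75)·(-0.75) + (-0.75)·(-0.75) + (-0.75)·(-0.75) + (2.25)·(2.25)) / 3 = 6.75/3 = 2.25

S is symmetric (S[j,i] = S[i,j]). Assembling:

S = [[3, 2.5],
 [2.5, 2.25]]


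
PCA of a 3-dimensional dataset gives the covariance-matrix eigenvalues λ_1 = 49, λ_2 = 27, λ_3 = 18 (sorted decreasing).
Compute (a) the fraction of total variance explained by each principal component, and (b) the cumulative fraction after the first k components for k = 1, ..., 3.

Step 1 — total variance = trace(Sigma) = Σ λ_i = 49 + 27 + 18 = 94.

Step 2 — fraction explained by component i = λ_i / Σ λ:
  PC1: 49/94 = 0.5213
  PC2: 27/94 = 0.2872
  PC3: 18/94 = 0.1915

Step 3 — cumulative fraction after k components = (λ_1 + ... + λ_k) / Σ λ:
  k = 1: 49/94 = 0.5213
  k = 2: (49 + 27)/94 = 76/94 = 0.8085
  k = 3: (49 + 27 + 18)/94 = 94/94 = 1

Summary (fraction, with percent):

explained: PC1 0.5213 (52.13%), PC2 0.2872 (28.72%), PC3 0.1915 (19.15%);  cumulative: 0.5213, 0.8085, 1


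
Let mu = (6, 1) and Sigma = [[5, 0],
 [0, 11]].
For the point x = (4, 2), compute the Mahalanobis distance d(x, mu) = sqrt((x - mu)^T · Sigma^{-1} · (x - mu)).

Step 1 — centre the observation: (x - mu) = (-2, 1).

Step 2 — invert Sigma. det(Sigma) = 5·11 - (0)² = 55.
  Sigma^{-1} = (1/det) · [[d, -b], [-b, a]] = [[0.2, 0],
 [0, 0.0909]].

Step 3 — form the quadratic (x - mu)^T · Sigma^{-1} · (x - mu):
  Sigma^{-1} · (x - mu) = (-0.4, 0.0909).
  (x - mu)^T · [Sigma^{-1} · (x - mu)] = (-2)·(-0.4) + (1)·(0.0909) = 0.8909.

Step 4 — take square root: d = √(0.8909) ≈ 0.9439.

d(x, mu) = √(0.8909) ≈ 0.9439


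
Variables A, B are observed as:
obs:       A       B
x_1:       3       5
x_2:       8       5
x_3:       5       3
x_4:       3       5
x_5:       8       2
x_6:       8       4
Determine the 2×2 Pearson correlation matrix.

Step 1 — column means:
  mean(A) = (3 + 8 + 5 + 3 + 8 + 8) / 6 = 35/6 = 5.8333
  mean(B) = (5 + 5 + 3 + 5 + 2 + 4) / 6 = 24/6 = 4

Step 2 — sample variances and covariances s[i,j] = (1/(n-1)) · Σ_k (x_{k,i} - mean_i) · (x_{k,j} - mean_j), with n-1 = 5:
  s[A,A] = ((-2.8333)·(-2.8333) + (2.1667)·(2.1667) + (-0.8333)·(-0.8333) + (-2.8333)·(-2.8333) + (2.1667)·(2.1667) + (2.1667)·(2.1667)) / 5 = 30.8333/5 = 6.1667
  s[A,B] = ((-2.8333)·(1) + (2.1667)·(1) + (-0.8333)·(-1) + (-2.8333)·(1) + (2.1667)·(-2) + (2.1667)·(0)) / 5 = -7/5 = -1.4
  s[B,B] = ((1)·(1) + (1)·(1) + (-1)·(-1) + (1)·(1) + (-2)·(-2) + (0)·(0)) / 5 = 8/5 = 1.6
  Sample standard deviations s_i = √(s[i,i]):
  s(A) = √(6.1667) = 2.4833
  s(B) = √(1.6) = 1.2649

Step 3 — r_{ij} = s_{ij} / (s_i · s_j):
  r[A,A] = 1 (diagonal).
  r[A,B] = -1.4 / (2.4833 · 1.2649) = -1.4 / 3.1411 = -0.4457
  r[B,B] = 1 (diagonal).

R is symmetric with unit diagonal. Assembling:

R = [[1, -0.4457],
 [-0.4457, 1]]


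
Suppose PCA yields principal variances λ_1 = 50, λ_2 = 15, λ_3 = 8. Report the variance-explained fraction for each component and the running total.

Step 1 — total variance = trace(Sigma) = Σ λ_i = 50 + 15 + 8 = 73.

Step 2 — fraction explained by component i = λ_i / Σ λ:
  PC1: 50/73 = 0.6849
  PC2: 15/73 = 0.2055
  PC3: 8/73 = 0.1096

Step 3 — cumulative fraction after k components = (λ_1 + ... + λ_k) / Σ λ:
  k = 1: 50/73 = 0.6849
  k = 2: (50 + 15)/73 = 65/73 = 0.8904
  k = 3: (50 + 15 + 8)/73 = 73/73 = 1

Summary (fraction, with percent):

explained: PC1 0.6849 (68.49%), PC2 0.2055 (20.55%), PC3 0.1096 (10.96%);  cumulative: 0.6849, 0.8904, 1


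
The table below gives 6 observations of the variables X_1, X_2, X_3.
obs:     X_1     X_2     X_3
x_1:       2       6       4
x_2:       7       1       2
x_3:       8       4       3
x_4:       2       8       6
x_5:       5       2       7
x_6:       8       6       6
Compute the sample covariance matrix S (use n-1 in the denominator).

Step 1 — column means:
  mean(X_1) = (2 + 7 + 8 + 2 + 5 + 8) / 6 = 32/6 = 5.3333
  mean(X_2) = (6 + 1 + 4 + 8 + 2 + 6) / 6 = 27/6 = 4.5
  mean(X_3) = (4 + 2 + 3 + 6 + 7 + 6) / 6 = 28/6 = 4.6667

Step 2 — sample covariance S[i,j] = (1/(n-1)) · Σ_k (x_{k,i} - mean_i) · (x_{k,j} - mean_j), with n-1 = 5.
  S[X_1,X_1] = ((-3.3333)·(-3.3333) + (1.6667)·(1.6667) + (2.6667)·(2.6667) + (-3.3333)·(-3.3333) + (-0.3333)·(-0.3333) + (2.6667)·(2.6667)) / 5 = 39.3333/5 = 7.8667
  S[X_1,X_2] = ((-3.3333)·(1.5) + (1.6667)·(-3.5) + (2.6667)·(-0.5) + (-3.3333)·(3.5) + (-0.3333)·(-2.5) + (2.6667)·(1.5)) / 5 = -19/5 = -3.8
  S[X_1,X_3] = ((-3.3333)·(-0.6667) + (1.6667)·(-2.6667) + (2.6667)·(-1.6667) + (-3.3333)·(1.3333) + (-0.3333)·(2.3333) + (2.6667)·(1.3333)) / 5 = -8.3333/5 = -1.6667
  S[X_2,X_2] = ((1.5)·(1.5) + (-3.5)·(-3.5) + (-0.5)·(-0.5) + (3.5)·(3.5) + (-2.5)·(-2.5) + (1.5)·(1.5)) / 5 = 35.5/5 = 7.1
  S[X_2,X_3] = ((1.5)·(-0.6667) + (-3.5)·(-2.6667) + (-0.5)·(-1.6667) + (3.5)·(1.3333) + (-2.5)·(2.3333) + (1.5)·(1.3333)) / 5 = 10/5 = 2
  S[X_3,X_3] = ((-0.6667)·(-0.6667) + (-2.6667)·(-2.6667) + (-1.6667)·(-1.6667) + (1.3333)·(1.3333) + (2.3333)·(2.3333) + (1.3333)·(1.3333)) / 5 = 19.3333/5 = 3.8667

S is symmetric (S[j,i] = S[i,j]). Assembling:

S = [[7.8667, -3.8, -1.6667],
 [-3.8, 7.1, 2],
 [-1.6667, 2, 3.8667]]


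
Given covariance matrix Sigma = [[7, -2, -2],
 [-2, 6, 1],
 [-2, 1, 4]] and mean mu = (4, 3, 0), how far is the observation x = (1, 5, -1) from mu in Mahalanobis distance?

Step 1 — centre the observation: (x - mu) = (-3, 2, -1).

Step 2 — invert Sigma (cofactor / det for 3×3, or solve directly):
  Sigma^{-1} = [[0.1783, 0.0465, 0.0775],
 [0.0465, 0.186, -0.0233],
 [0.0775, -0.0233, 0.2946]].

Step 3 — form the quadratic (x - mu)^T · Sigma^{-1} · (x - mu):
  Sigma^{-1} · (x - mu) = (-0.5194, 0.2558, -0.5736).
  (x - mu)^T · [Sigma^{-1} · (x - mu)] = (-3)·(-0.5194) + (2)·(0.2558) + (-1)·(-0.5736) = 2.6434.

Step 4 — take square root: d = √(2.6434) ≈ 1.6259.

d(x, mu) = √(2.6434) ≈ 1.6259


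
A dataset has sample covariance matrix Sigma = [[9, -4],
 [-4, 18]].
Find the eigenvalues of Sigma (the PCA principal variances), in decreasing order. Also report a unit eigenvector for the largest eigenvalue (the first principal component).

Step 1 — characteristic polynomial of 2×2 Sigma:
  det(Sigma - λI) = λ² - trace · λ + det = 0.
  trace = 9 + 18 = 27, det = 9·18 - (-4)² = 146.
Step 2 — discriminant:
  Δ = trace² - 4·det = 729 - 584 = 145.
Step 3 — eigenvalues:
  λ = (trace ± √Δ)/2 = (27 ± 12.0416)/2,
  λ_1 = 19.5208,  λ_2 = 7.4792.

Step 4 — unit eigenvector for λ_1: solve (Sigma - λ_1 I)v = 0. First row:
  (9 - 19.5208)·v_x + (-4)·v_y = 0, i.e. (-10.5208)·v_x + (-4)·v_y = 0,
  so v ∝ (b, λ_1 - a) = (-4, 10.5208); multiply by -1 so the first entry is positive: u = (4, -10.5208).
  ||u|| = √((4)² + (-10.5208)²) = √(126.6872) ≈ 11.2555,
  v_1 = u/||u|| ≈ (0.3554, -0.9347) (||v_1|| = 1).

λ_1 = 19.5208,  λ_2 = 7.4792;  v_1 ≈ (0.3554, -0.9347)


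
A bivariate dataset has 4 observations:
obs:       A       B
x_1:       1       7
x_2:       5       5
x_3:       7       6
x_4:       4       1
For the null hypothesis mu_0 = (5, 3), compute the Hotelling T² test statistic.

Step 1 — sample mean vector:
  mean(A) = (1 + 5 + 7 + 4) / 4 = 17/4 = 4.25
  mean(B) = (7 + 5 + 6 + 1) / 4 = 19/4 = 4.75
  x̄ = (4.25, 4.75),  deviation x̄ - mu_0 = (4.25, 4.75) - (5, 3) = (-0.75, 1.75).

Step 2 — sample covariance matrix, S[i,j] = (1/(n-1)) · Σ_k (x_{k,i} - mean_i) · (x_{k,j} - mean_j), divisor n-1 = 3:
  S[A,A] = ((-3.25)·(-3.25) + (0.75)·(0.75) + (2.75)·(2.75) + (-0.25)·(-0.25)) / 3 = 18.75/3 = 6.25
  S[A,B] = ((-3.25)·(2.25) + (0.75)·(0.25) + (2.75)·(1.25) + (-0.25)·(-3.75)) / 3 = -2.75/3 = -0.9167
  S[B,B] = ((2.25)·(2.25) + (0.25)·(0.25) + (1.25)·(1.25) + (-3.75)·(-3.75)) / 3 = 20.75/3 = 6.9167
  S = [[6.25, -0.9167],
 [-0.9167, 6.9167]].

Step 3 — invert S. det(S) = 6.25·6.9167 - (-0.9167)² = 42.3889.
  S^{-1} = (1/det) · [[d, -b], [-b, a]] = [[0.1632, 0.0216],
 [0.0216, 0.1474]].

Step 4 — quadratic form (x̄ - mu_0)^T · S^{-1} · (x̄ - mu_0):
  S^{-1} · (x̄ - mu_0) = (-0.0845, 0.2418),
  (x̄ - mu_0)^T · [...] = (-0.75)·(-0.0845) + (1.75)·(0.2418) = 0.4866.

Step 5 — scale by n: T² = 4 · 0.4866 = 1.9463.

T² ≈ 1.9463


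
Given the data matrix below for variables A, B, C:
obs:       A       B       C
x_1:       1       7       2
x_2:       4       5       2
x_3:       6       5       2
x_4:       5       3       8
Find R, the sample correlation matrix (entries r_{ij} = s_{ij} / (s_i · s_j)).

Step 1 — column means:
  mean(A) = (1 + 4 + 6 + 5) / 4 = 16/4 = 4
  mean(B) = (7 + 5 + 5 + 3) / 4 = 20/4 = 5
  mean(C) = (2 + 2 + 2 + 8) / 4 = 14/4 = 3.5

Step 2 — sample variances and covariances s[i,j] = (1/(n-1)) · Σ_k (x_{k,i} - mean_i) · (x_{k,j} - mean_j), with n-1 = 3:
  s[A,A] = ((-3)·(-3) + (0)·(0) + (2)·(2) + (1)·(1)) / 3 = 14/3 = 4.6667
  s[A,B] = ((-3)·(2) + (0)·(0) + (2)·(0) + (1)·(-2)) / 3 = -8/3 = -2.6667
  s[A,C] = ((-3)·(-1.5) + (0)·(-1.5) + (2)·(-1.5) + (1)·(4.5)) / 3 = 6/3 = 2
  s[B,B] = ((2)·(2) + (0)·(0) + (0)·(0) + (-2)·(-2)) / 3 = 8/3 = 2.6667
  s[B,C] = ((2)·(-1.5) + (0)·(-1.5) + (0)·(-1.5) + (-2)·(4.5)) / 3 = -12/3 = -4
  s[C,C] = ((-1.5)·(-1.5) + (-1.5)·(-1.5) + (-1.5)·(-1.5) + (4.5)·(4.5)) / 3 = 27/3 = 9
  Sample standard deviations s_i = √(s[i,i]):
  s(A) = √(4.6667) = 2.1602
  s(B) = √(2.6667) = 1.633
  s(C) = √(9) = 3

Step 3 — r_{ij} = s_{ij} / (s_i · s_j):
  r[A,A] = 1 (diagonal).
  r[A,B] = -2.6667 / (2.1602 · 1.633) = -2.6667 / 3.5277 = -0.7559
  r[A,C] = 2 / (2.1602 · 3) = 2 / 6.4807 = 0.3086
  r[B,B] = 1 (diagonal).
  r[B,C] = -4 / (1.633 · 3) = -4 / 4.899 = -0.8165
  r[C,C] = 1 (diagonal).

R is symmetric with unit diagonal. Assembling:

R = [[1, -0.7559, 0.3086],
 [-0.7559, 1, -0.8165],
 [0.3086, -0.8165, 1]]


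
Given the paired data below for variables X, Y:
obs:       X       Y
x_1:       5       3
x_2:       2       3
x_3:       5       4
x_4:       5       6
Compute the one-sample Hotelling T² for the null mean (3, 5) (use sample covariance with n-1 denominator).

Step 1 — sample mean vector:
  mean(X) = (5 + 2 + 5 + 5) / 4 = 17/4 = 4.25
  mean(Y) = (3 + 3 + 4 + 6) / 4 = 16/4 = 4
  x̄ = (4.25, 4),  deviation x̄ - mu_0 = (4.25, 4) - (3, 5) = (1.25, -1).

Step 2 — sample covariance matrix, S[i,j] = (1/(n-1)) · Σ_k (x_{k,i} - mean_i) · (x_{k,j} - mean_j), divisor n-1 = 3:
  S[X,X] = ((0.75)·(0.75) + (-2.25)·(-2.25) + (0.75)·(0.75) + (0.75)·(0.75)) / 3 = 6.75/3 = 2.25
  S[X,Y] = ((0.75)·(-1) + (-2.25)·(-1) + (0.75)·(0) + (0.75)·(2)) / 3 = 3/3 = 1
  S[Y,Y] = ((-1)·(-1) + (-1)·(-1) + (0)·(0) + (2)·(2)) / 3 = 6/3 = 2
  S = [[2.25, 1],
 [1, 2]].

Step 3 — invert S. det(S) = 2.25·2 - (1)² = 3.5.
  S^{-1} = (1/det) · [[d, -b], [-b, a]] = [[0.5714, -0.2857],
 [-0.2857, 0.6429]].

Step 4 — quadratic form (x̄ - mu_0)^T · S^{-1} · (x̄ - mu_0):
  S^{-1} · (x̄ - mu_0) = (1, -1),
  (x̄ - mu_0)^T · [...] = (1.25)·(1) + (-1)·(-1) = 2.25.

Step 5 — scale by n: T² = 4 · 2.25 = 9.

T² ≈ 9
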